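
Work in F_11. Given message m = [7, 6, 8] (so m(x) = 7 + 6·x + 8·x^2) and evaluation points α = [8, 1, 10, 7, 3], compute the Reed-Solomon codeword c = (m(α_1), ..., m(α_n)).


c = [6, 10, 9, 1, 9]

Message polynomial: m(x) = 7 + 6·x + 8·x^2 (mod 11).
For each evaluation point α_i, compute m(α_i) mod 11:
  α_1 = 8: Horner steps 8 → 4 → 6, so m(8) = 6.
  α_2 = 1: Horner steps 8 → 3 → 10, so m(1) = 10.
  α_3 = 10: Horner steps 8 → 9 → 9, so m(10) = 9.
  α_4 = 7: Horner steps 8 → 7 → 1, so m(7) = 1.
  α_5 = 3: Horner steps 8 → 8 → 9, so m(3) = 9.
Codeword c = [6, 10, 9, 1, 9] ∈ F_11^5.


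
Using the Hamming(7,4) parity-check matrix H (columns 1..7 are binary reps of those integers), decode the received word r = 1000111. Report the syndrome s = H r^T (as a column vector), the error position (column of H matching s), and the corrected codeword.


s = (1, 0, 1)^T, error position = 5, corrected codeword c = 1000011

Compute s = H r^T mod 2 one row at a time:
  s_1 = 0 + 1 + 1 + 1 = 3 ≡ 1 (mod 2).
  s_2 = 0 + 0 + 1 + 1 = 2 ≡ 0 (mod 2).
  s_3 = 1 + 0 + 1 + 1 = 3 ≡ 1 (mod 2).
s = (1, 0, 1)^T — this equals column 5 of H (binary 101), so error is at position 5.
Correct: flip bit 5 of r = 1000111 to get c = 1000011.


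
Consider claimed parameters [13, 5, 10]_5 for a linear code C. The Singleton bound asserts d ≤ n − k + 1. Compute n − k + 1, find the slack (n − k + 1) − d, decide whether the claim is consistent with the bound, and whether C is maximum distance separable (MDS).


Singleton RHS = n − k + 1 = 9, slack = -1, bound violated (no such code; not MDS).

Singleton bound: d ≤ n − k + 1.
Here n = 13, k = 5, so n − k + 1 = 9.
Given d = 10, check d ≤ 9: NO.
Slack = (n − k + 1) − d = -1.
The slack is negative: d = 10 exceeds n − k + 1 = 9 by 1, so the Singleton bound is violated and no linear [13, 5, 10]_5 code can exist. In particular it is not MDS (MDS requires d = n − k + 1 exactly).
Description: the claimed parameters are [13, 5, 10]_5; such a code would be impossible (violates the Singleton bound).


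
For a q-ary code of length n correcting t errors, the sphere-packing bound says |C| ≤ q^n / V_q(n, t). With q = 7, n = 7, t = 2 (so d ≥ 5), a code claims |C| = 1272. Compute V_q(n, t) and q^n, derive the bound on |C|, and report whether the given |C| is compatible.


V_q(n, t) = 799, q^n = 823543, Hamming bound = 1030, |C| = 1272 > bound (violated).

Step 1: Compute V_q(n, t) = Σ_{j=0}^2 C(n, j) (q−1)^j.
  j = 0: C(7,0)·(6)^0 = 1·1 = 1.
  j = 1: C(7,1)·(6)^1 = 7·6 = 42.
  j = 2: C(7,2)·(6)^2 = 21·36 = 756.
  V_q(n, t) = 1 + 42 + 756 = 799.
Step 2: q^n = 7^7 = 823543.
Step 3: Hamming bound ⌊q^n / V_q(n,t)⌋ = ⌊823543/799⌋ = 1030.
Step 4: Compare |C| = 1272 to 1030: violated.
The claimed |C| lies above the Hamming bound, so no 7-ary code of length 7 with d ≥ 5 can have 1272 codewords.


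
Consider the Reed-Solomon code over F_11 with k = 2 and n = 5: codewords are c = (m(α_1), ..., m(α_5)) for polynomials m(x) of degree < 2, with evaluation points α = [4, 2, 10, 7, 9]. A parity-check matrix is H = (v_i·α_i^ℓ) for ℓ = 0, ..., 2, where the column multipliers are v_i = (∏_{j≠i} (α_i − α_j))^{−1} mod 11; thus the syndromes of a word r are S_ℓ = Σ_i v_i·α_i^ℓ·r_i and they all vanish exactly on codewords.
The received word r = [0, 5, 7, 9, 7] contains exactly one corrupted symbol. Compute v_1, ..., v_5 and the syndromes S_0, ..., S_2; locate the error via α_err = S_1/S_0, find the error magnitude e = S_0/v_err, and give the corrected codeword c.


S = (2, 7, 8), error at position 5, error magnitude e = 3, c = [0, 5, 7, 9, 4].

Step 1: column multipliers v_i = (∏_{j≠i}(α_i − α_j))^{−1} mod 11.
  i = 1 (α = 4): (4−2)(4−10)(4−7)(4−9) = 2·(−6)·(−3)·(−5) = −180 ≡ 7, so v_1 = 7^{−1} = 8 (mod 11).
  i = 2 (α = 2): (2−4)(2−10)(2−7)(2−9) = (−2)·(−8)·(−5)·(−7) = 560 ≡ 10, so v_2 = 10^{−1} = 10 (mod 11).
  i = 3 (α = 10): (10−4)(10−2)(10−7)(10−9) = 6·8·3·1 = 144 ≡ 1, so v_3 = 1^{−1} = 1 (mod 11).
  i = 4 (α = 7): (7−4)(7−2)(7−10)(7−9) = 3·5·(−3)·(−2) = 90 ≡ 2, so v_4 = 2^{−1} = 6 (mod 11).
  i = 5 (α = 9): (9−4)(9−2)(9−10)(9−7) = 5·7·(−1)·2 = −70 ≡ 7, so v_5 = 7^{−1} = 8 (mod 11).
  v = [8, 10, 1, 6, 8].
Step 2: syndromes of r = [0, 5, 7, 9, 7] (all sums mod 11).
  S_0 = Σ v_i r_i = 8·0 + 10·5 + 1·7 + 6·9 + 8·7 = 167 ≡ 2.
  S_1 = Σ v_i α_i r_i = 8·4·0 + 10·2·5 + 1·10·7 + 6·7·9 + 8·9·7 = 1052 ≡ 7.
  α_i^2 mod 11 = [5, 4, 1, 5, 4].
  S_2 = Σ v_i α_i^2 r_i = 8·5·0 + 10·4·5 + 1·1·7 + 6·5·9 + 8·4·7 = 701 ≡ 8.
  S = (2, 7, 8) ≠ 0, so r is not a codeword (an error is present).
Step 3: locate the error. For a single error e at position i, S_ℓ = v_i·e·α_i^ℓ, so α_err = S_1/S_0.
  S_0^{−1} = 2^{−1} = 6 (mod 11), so α_err = 7·6 = 42 ≡ 9 = α_5. Error position i = 5.
  Consistency check: S_2/S_1 = 8·8 = 64 ≡ 9 = α_err ✓ (single-error assumption holds).
Step 4: error magnitude e = S_0/v_5 = S_0·∏_{j≠5}(α_5 − α_j) = 2·7 = 14 ≡ 3 (mod 11).
Step 5: correct position 5: c_5 = r_5 − e = 7 − 3 ≡ 4 (mod 11). Hence c = [0, 5, 7, 9, 4].
  Check: interpolating c through the α_i gives m(x) = 10 + 3·x (degree < 2) with m(α_i) = c_i for every i, so c is indeed a codeword.


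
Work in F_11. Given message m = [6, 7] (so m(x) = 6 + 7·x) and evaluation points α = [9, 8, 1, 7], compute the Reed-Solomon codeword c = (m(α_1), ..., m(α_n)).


c = [3, 7, 2, 0]

Message polynomial: m(x) = 6 + 7·x (mod 11).
For each evaluation point α_i, compute m(α_i) mod 11:
  α_1 = 9: Horner steps 7 → 3, so m(9) = 3.
  α_2 = 8: Horner steps 7 → 7, so m(8) = 7.
  α_3 = 1: Horner steps 7 → 2, so m(1) = 2.
  α_4 = 7: Horner steps 7 → 0, so m(7) = 0.
Codeword c = [3, 7, 2, 0] ∈ F_11^4.


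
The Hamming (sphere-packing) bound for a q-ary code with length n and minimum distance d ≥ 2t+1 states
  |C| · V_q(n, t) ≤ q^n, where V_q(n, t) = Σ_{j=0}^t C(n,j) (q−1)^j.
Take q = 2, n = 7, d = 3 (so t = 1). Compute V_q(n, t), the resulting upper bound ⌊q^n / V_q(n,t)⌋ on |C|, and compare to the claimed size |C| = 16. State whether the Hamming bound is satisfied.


V_q(n, t) = 8, q^n = 128, Hamming bound = 16, |C| = 16 ≤ bound (satisfied).

Step 1: Compute V_q(n, t) = Σ_{j=0}^1 C(n, j) (q−1)^j.
  j = 0: C(7,0)·(1)^0 = 1·1 = 1.
  j = 1: C(7,1)·(1)^1 = 7·1 = 7.
  V_q(n, t) = 1 + 7 = 8.
Step 2: q^n = 2^7 = 128.
Step 3: Hamming bound ⌊q^n / V_q(n,t)⌋ = ⌊128/8⌋ = 16.
Step 4: Compare |C| = 16 to 16: satisfied.
The claimed |C| lies at the Hamming bound (tight).


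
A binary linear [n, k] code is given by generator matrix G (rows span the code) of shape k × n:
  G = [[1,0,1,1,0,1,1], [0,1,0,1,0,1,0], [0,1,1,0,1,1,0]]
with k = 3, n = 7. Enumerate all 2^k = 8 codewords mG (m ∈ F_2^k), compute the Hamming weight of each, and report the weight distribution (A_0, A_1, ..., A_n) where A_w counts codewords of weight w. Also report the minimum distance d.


Weight distribution: A_0 = 1, A_3 = 2, A_4 = 3, A_5 = 2. Minimum distance d = 3.

Enumerate all 2^3 = 8 messages m ∈ F_2^3.
For each, compute codeword c = mG in F_2^7, then tally its weight.
  m = 000 → c = 0000000, weight = 0.
  m = 100 → c = 1011011, weight = 5.
  m = 010 → c = 0101010, weight = 3.
  m = 110 → c = 1110001, weight = 4.
  m = 001 → c = 0110110, weight = 4.
  m = 101 → c = 1101101, weight = 5.
  m = 011 → c = 0011100, weight = 3.
  m = 111 → c = 1000111, weight = 4.
Tally weights:
  weight 0: 1 codewords.
  weight 3: 2 codewords.
  weight 4: 3 codewords.
  weight 5: 2 codewords.
Minimum distance d = smallest w > 0 with A_w > 0 = 3.
Sanity: Σ A_w = 8 = 2^3 = 8 ✓.


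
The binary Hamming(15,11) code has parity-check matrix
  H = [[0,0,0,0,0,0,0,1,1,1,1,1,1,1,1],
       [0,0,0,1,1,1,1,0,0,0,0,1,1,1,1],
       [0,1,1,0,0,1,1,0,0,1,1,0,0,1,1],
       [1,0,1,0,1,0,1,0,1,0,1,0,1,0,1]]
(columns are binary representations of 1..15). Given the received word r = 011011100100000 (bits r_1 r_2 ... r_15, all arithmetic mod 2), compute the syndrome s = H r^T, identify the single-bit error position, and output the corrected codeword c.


s = (1, 1, 1, 1)^T, error position = 15, corrected codeword c = 011011100100001

Compute s = H r^T mod 2 one row at a time:
  s_1 = 0 + 0 + 1 + 0 + 0 + 0 + 0 + 0 = 1 ≡ 1 (mod 2).
  s_2 = 0 + 1 + 1 + 1 + 0 + 0 + 0 + 0 = 3 ≡ 1 (mod 2).
  s_3 = 1 + 1 + 1 + 1 + 1 + 0 + 0 + 0 = 5 ≡ 1 (mod 2).
  s_4 = 0 + 1 + 1 + 1 + 0 + 0 + 0 + 0 = 3 ≡ 1 (mod 2).
s = (1, 1, 1, 1)^T — this equals column 15 of H (binary 1111), so error is at position 15.
Correct: flip bit 15 of r = 011011100100000 to get c = 011011100100001.


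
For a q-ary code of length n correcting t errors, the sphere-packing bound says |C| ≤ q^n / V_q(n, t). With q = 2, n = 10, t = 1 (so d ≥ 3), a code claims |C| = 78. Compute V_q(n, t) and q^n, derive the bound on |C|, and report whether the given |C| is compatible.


V_q(n, t) = 11, q^n = 1024, Hamming bound = 93, |C| = 78 ≤ bound (satisfied).

Step 1: Compute V_q(n, t) = Σ_{j=0}^1 C(n, j) (q−1)^j.
  j = 0: C(10,0)·(1)^0 = 1·1 = 1.
  j = 1: C(10,1)·(1)^1 = 10·1 = 10.
  V_q(n, t) = 1 + 10 = 11.
Step 2: q^n = 2^10 = 1024.
Step 3: Hamming bound ⌊q^n / V_q(n,t)⌋ = ⌊1024/11⌋ = 93.
Step 4: Compare |C| = 78 to 93: satisfied.
The claimed |C| lies below the Hamming bound.


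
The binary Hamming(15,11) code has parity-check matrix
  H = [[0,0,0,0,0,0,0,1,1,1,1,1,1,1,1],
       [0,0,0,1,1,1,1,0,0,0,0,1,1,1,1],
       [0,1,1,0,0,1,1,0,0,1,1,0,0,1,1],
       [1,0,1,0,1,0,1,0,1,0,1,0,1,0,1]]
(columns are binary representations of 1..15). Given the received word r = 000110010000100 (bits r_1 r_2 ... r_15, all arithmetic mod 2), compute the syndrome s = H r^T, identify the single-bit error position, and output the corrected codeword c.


s = (0, 1, 0, 0)^T, error position = 4, corrected codeword c = 000010010000100

Compute s = H r^T mod 2 one row at a time:
  s_1 = 1 + 0 + 0 + 0 + 0 + 1 + 0 + 0 = 2 ≡ 0 (mod 2).
  s_2 = 1 + 1 + 0 + 0 + 0 + 1 + 0 + 0 = 3 ≡ 1 (mod 2).
  s_3 = 0 + 0 + 0 + 0 + 0 + 0 + 0 + 0 = 0 ≡ 0 (mod 2).
  s_4 = 0 + 0 + 1 + 0 + 0 + 0 + 1 + 0 = 2 ≡ 0 (mod 2).
s = (0, 1, 0, 0)^T — this equals column 4 of H (binary 0100), so error is at position 4.
Correct: flip bit 4 of r = 000110010000100 to get c = 000010010000100.


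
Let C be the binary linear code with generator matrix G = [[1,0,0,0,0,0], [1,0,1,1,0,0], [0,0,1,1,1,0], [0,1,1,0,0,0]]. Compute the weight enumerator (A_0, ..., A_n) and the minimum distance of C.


Weight distribution: A_0 = 1, A_1 = 2, A_2 = 4, A_3 = 6, A_4 = 3. Minimum distance d = 1.

Enumerate all 2^4 = 16 messages m ∈ F_2^4.
For each, compute codeword c = mG in F_2^6, then tally its weight.
  m = 0000 → c = 000000, weight = 0.
  m = 1000 → c = 100000, weight = 1.
  m = 0100 → c = 101100, weight = 3.
  m = 1100 → c = 001100, weight = 2.
  m = 0010 → c = 001110, weight = 3.
  m = 1010 → c = 101110, weight = 4.
  m = 0110 → c = 100010, weight = 2.
  m = 1110 → c = 000010, weight = 1.
  m = 0001 → c = 011000, weight = 2.
  m = 1001 → c = 111000, weight = 3.
  m = 0101 → c = 110100, weight = 3.
  m = 1101 → c = 010100, weight = 2.
  m = 0011 → c = 010110, weight = 3.
  m = 1011 → c = 110110, weight = 4.
  m = 0111 → c = 111010, weight = 4.
  m = 1111 → c = 011010, weight = 3.
Tally weights:
  weight 0: 1 codewords.
  weight 1: 2 codewords.
  weight 2: 4 codewords.
  weight 3: 6 codewords.
  weight 4: 3 codewords.
Minimum distance d = smallest w > 0 with A_w > 0 = 1.
Sanity: Σ A_w = 16 = 2^4 = 16 ✓.


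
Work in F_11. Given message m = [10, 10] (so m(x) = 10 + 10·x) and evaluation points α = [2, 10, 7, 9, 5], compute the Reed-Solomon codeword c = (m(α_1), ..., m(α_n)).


c = [8, 0, 3, 1, 5]

Message polynomial: m(x) = 10 + 10·x (mod 11).
For each evaluation point α_i, compute m(α_i) mod 11:
  α_1 = 2: Horner steps 10 → 8, so m(2) = 8.
  α_2 = 10: Horner steps 10 → 0, so m(10) = 0.
  α_3 = 7: Horner steps 10 → 3, so m(7) = 3.
  α_4 = 9: Horner steps 10 → 1, so m(9) = 1.
  α_5 = 5: Horner steps 10 → 5, so m(5) = 5.
Codeword c = [8, 0, 3, 1, 5] ∈ F_11^5.


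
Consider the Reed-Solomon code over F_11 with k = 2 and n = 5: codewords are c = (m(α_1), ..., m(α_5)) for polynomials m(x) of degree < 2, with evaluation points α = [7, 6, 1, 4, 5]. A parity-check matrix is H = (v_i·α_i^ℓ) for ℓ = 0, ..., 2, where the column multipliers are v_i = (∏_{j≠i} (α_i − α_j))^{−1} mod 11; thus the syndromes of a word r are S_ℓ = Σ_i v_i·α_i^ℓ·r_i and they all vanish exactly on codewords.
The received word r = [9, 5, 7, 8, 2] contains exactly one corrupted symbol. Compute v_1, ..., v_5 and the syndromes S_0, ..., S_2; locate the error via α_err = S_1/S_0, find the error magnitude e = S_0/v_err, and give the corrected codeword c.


S = (7, 2, 10), error at position 5, error magnitude e = 1, c = [9, 5, 7, 8, 1].

Step 1: column multipliers v_i = (∏_{j≠i}(α_i − α_j))^{−1} mod 11.
  i = 1 (α = 7): (7−6)(7−1)(7−4)(7−5) = 1·6·3·2 = 36 ≡ 3, so v_1 = 3^{−1} = 4 (mod 11).
  i = 2 (α = 6): (6−7)(6−1)(6−4)(6−5) = (−1)·5·2·1 = −10 ≡ 1, so v_2 = 1^{−1} = 1 (mod 11).
  i = 3 (α = 1): (1−7)(1−6)(1−4)(1−5) = (−6)·(−5)·(−3)·(−4) = 360 ≡ 8, so v_3 = 8^{−1} = 7 (mod 11).
  i = 4 (α = 4): (4−7)(4−6)(4−1)(4−5) = (−3)·(−2)·3·(−1) = −18 ≡ 4, so v_4 = 4^{−1} = 3 (mod 11).
  i = 5 (α = 5): (5−7)(5−6)(5−1)(5−4) = (−2)·(−1)·4·1 = 8 ≡ 8, so v_5 = 8^{−1} = 7 (mod 11).
  v = [4, 1, 7, 3, 7].
Step 2: syndromes of r = [9, 5, 7, 8, 2] (all sums mod 11).
  S_0 = Σ v_i r_i = 4·9 + 1·5 + 7·7 + 3·8 + 7·2 = 128 ≡ 7.
  S_1 = Σ v_i α_i r_i = 4·7·9 + 1·6·5 + 7·1·7 + 3·4·8 + 7·5·2 = 497 ≡ 2.
  α_i^2 mod 11 = [5, 3, 1, 5, 3].
  S_2 = Σ v_i α_i^2 r_i = 4·5·9 + 1·3·5 + 7·1·7 + 3·5·8 + 7·3·2 = 406 ≡ 10.
  S = (7, 2, 10) ≠ 0, so r is not a codeword (an error is present).
Step 3: locate the error. For a single error e at position i, S_ℓ = v_i·e·α_i^ℓ, so α_err = S_1/S_0.
  S_0^{−1} = 7^{−1} = 8 (mod 11), so α_err = 2·8 = 16 ≡ 5 = α_5. Error position i = 5.
  Consistency check: S_2/S_1 = 10·6 = 60 ≡ 5 = α_err ✓ (single-error assumption holds).
Step 4: error magnitude e = S_0/v_5 = S_0·∏_{j≠5}(α_5 − α_j) = 7·8 = 56 ≡ 1 (mod 11).
Step 5: correct position 5: c_5 = r_5 − e = 2 − 1 ≡ 1 (mod 11). Hence c = [9, 5, 7, 8, 1].
  Check: interpolating c through the α_i gives m(x) = 3 + 4·x (degree < 2) with m(α_i) = c_i for every i, so c is indeed a codeword.


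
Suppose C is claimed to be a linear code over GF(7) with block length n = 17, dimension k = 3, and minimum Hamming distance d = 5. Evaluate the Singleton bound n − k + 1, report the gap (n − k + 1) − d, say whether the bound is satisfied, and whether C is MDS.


Singleton RHS = n − k + 1 = 15, slack = 10, bound satisfied, not MDS.

Singleton bound: d ≤ n − k + 1.
Here n = 17, k = 3, so n − k + 1 = 15.
Given d = 5, check d ≤ 15: YES.
Slack = (n − k + 1) − d = 10.
The code is NOT MDS (slack = 10 > 0).
Description: the claimed parameters are [17, 3, 5]_7; such a code would be non-MDS.


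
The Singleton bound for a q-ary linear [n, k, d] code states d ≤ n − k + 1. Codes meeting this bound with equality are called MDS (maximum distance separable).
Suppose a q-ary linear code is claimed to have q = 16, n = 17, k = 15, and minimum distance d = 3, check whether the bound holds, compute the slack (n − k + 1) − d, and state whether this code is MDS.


Singleton RHS = n − k + 1 = 3, slack = 0, bound satisfied, MDS.

Singleton bound: d ≤ n − k + 1.
Here n = 17, k = 15, so n − k + 1 = 3.
Given d = 3, check d ≤ 3: YES.
Slack = (n − k + 1) − d = 0.
The code is MDS (slack = 0).
Description: the claimed parameters are [17, 15, 3]_16; such a code would be MDS (meets Singleton bound).


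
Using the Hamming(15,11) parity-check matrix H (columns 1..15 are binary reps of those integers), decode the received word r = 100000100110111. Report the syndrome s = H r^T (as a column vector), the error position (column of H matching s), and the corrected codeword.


s = (1, 0, 1, 1)^T, error position = 11, corrected codeword c = 100000100100111

Compute s = H r^T mod 2 one row at a time:
  s_1 = 0 + 0 + 1 + 1 + 0 + 1 + 1 + 1 = 5 ≡ 1 (mod 2).
  s_2 = 0 + 0 + 0 + 1 + 0 + 1 + 1 + 1 = 4 ≡ 0 (mod 2).
  s_3 = 0 + 0 + 0 + 1 + 1 + 1 + 1 + 1 = 5 ≡ 1 (mod 2).
  s_4 = 1 + 0 + 0 + 1 + 0 + 1 + 1 + 1 = 5 ≡ 1 (mod 2).
s = (1, 0, 1, 1)^T — this equals column 11 of H (binary 1011), so error is at position 11.
Correct: flip bit 11 of r = 100000100110111 to get c = 100000100100111.


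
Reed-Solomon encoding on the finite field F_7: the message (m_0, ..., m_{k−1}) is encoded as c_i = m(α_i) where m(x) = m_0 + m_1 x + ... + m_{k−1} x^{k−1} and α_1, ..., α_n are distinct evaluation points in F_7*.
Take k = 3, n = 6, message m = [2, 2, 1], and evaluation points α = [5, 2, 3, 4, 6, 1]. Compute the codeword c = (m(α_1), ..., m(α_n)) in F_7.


c = [2, 3, 3, 5, 1, 5]

Message polynomial: m(x) = 2 + 2·x + 1·x^2 (mod 7).
For each evaluation point α_i, compute m(α_i) mod 7:
  α_1 = 5: Horner steps 1 → 0 → 2, so m(5) = 2.
  α_2 = 2: Horner steps 1 → 4 → 3, so m(2) = 3.
  α_3 = 3: Horner steps 1 → 5 → 3, so m(3) = 3.
  α_4 = 4: Horner steps 1 → 6 → 5, so m(4) = 5.
  α_5 = 6: Horner steps 1 → 1 → 1, so m(6) = 1.
  α_6 = 1: Horner steps 1 → 3 → 5, so m(1) = 5.
Codeword c = [2, 3, 3, 5, 1, 5] ∈ F_7^6.


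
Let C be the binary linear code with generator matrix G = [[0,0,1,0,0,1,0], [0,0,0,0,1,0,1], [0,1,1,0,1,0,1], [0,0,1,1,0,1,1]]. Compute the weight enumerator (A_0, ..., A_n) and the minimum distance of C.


Weight distribution: A_0 = 1, A_2 = 6, A_4 = 9. Minimum distance d = 2.

Enumerate all 2^4 = 16 messages m ∈ F_2^4.
For each, compute codeword c = mG in F_2^7, then tally its weight.
  m = 0000 → c = 0000000, weight = 0.
  m = 1000 → c = 0010010, weight = 2.
  m = 0100 → c = 0000101, weight = 2.
  m = 1100 → c = 0010111, weight = 4.
  m = 0010 → c = 0110101, weight = 4.
  m = 1010 → c = 0100111, weight = 4.
  m = 0110 → c = 0110000, weight = 2.
  m = 1110 → c = 0100010, weight = 2.
  m = 0001 → c = 0011011, weight = 4.
  m = 1001 → c = 0001001, weight = 2.
  m = 0101 → c = 0011110, weight = 4.
  m = 1101 → c = 0001100, weight = 2.
  m = 0011 → c = 0101110, weight = 4.
  m = 1011 → c = 0111100, weight = 4.
  m = 0111 → c = 0101011, weight = 4.
  m = 1111 → c = 0111001, weight = 4.
Tally weights:
  weight 0: 1 codewords.
  weight 2: 6 codewords.
  weight 4: 9 codewords.
Minimum distance d = smallest w > 0 with A_w > 0 = 2.
Sanity: Σ A_w = 16 = 2^4 = 16 ✓.


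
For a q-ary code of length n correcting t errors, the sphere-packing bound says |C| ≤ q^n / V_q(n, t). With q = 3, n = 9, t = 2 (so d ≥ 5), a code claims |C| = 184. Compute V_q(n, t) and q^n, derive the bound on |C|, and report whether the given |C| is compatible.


V_q(n, t) = 163, q^n = 19683, Hamming bound = 120, |C| = 184 > bound (violated).

Step 1: Compute V_q(n, t) = Σ_{j=0}^2 C(n, j) (q−1)^j.
  j = 0: C(9,0)·(2)^0 = 1·1 = 1.
  j = 1: C(9,1)·(2)^1 = 9·2 = 18.
  j = 2: C(9,2)·(2)^2 = 36·4 = 144.
  V_q(n, t) = 1 + 18 + 144 = 163.
Step 2: q^n = 3^9 = 19683.
Step 3: Hamming bound ⌊q^n / V_q(n,t)⌋ = ⌊19683/163⌋ = 120.
Step 4: Compare |C| = 184 to 120: violated.
The claimed |C| lies above the Hamming bound, so no 3-ary code of length 9 with d ≥ 5 can have 184 codewords.


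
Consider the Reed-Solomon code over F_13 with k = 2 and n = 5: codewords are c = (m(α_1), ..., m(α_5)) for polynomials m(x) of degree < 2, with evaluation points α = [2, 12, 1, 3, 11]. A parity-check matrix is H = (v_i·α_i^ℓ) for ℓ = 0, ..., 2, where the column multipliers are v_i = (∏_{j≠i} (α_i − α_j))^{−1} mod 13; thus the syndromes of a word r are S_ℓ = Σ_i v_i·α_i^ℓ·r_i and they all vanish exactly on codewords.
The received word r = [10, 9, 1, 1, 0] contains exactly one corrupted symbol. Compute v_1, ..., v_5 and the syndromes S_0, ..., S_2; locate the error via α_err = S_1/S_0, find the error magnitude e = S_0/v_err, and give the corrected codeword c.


S = (8, 11, 7), error at position 4, error magnitude e = 8, c = [10, 9, 1, 6, 0].

Step 1: column multipliers v_i = (∏_{j≠i}(α_i − α_j))^{−1} mod 13.
  i = 1 (α = 2): (2−12)(2−1)(2−3)(2−11) = (−10)·1·(−1)·(−9) = −90 ≡ 1, so v_1 = 1^{−1} = 1 (mod 13).
  i = 2 (α = 12): (12−2)(12−1)(12−3)(12−11) = 10·11·9·1 = 990 ≡ 2, so v_2 = 2^{−1} = 7 (mod 13).
  i = 3 (α = 1): (1−2)(1−12)(1−3)(1−11) = (−1)·(−11)·(−2)·(−10) = 220 ≡ 12, so v_3 = 12^{−1} = 12 (mod 13).
  i = 4 (α = 3): (3−2)(3−12)(3−1)(3−11) = 1·(−9)·2·(−8) = 144 ≡ 1, so v_4 = 1^{−1} = 1 (mod 13).
  i = 5 (α = 11): (11−2)(11−12)(11−1)(11−3) = 9·(−1)·10·8 = −720 ≡ 8, so v_5 = 8^{−1} = 5 (mod 13).
  v = [1, 7, 12, 1, 5].
Step 2: syndromes of r = [10, 9, 1, 1, 0] (all sums mod 13).
  S_0 = Σ v_i r_i = 1·10 + 7·9 + 12·1 + 1·1 + 5·0 = 86 ≡ 8.
  S_1 = Σ v_i α_i r_i = 1·2·10 + 7·12·9 + 12·1·1 + 1·3·1 + 5·11·0 = 791 ≡ 11.
  α_i^2 mod 13 = [4, 1, 1, 9, 4].
  S_2 = Σ v_i α_i^2 r_i = 1·4·10 + 7·1·9 + 12·1·1 + 1·9·1 + 5·4·0 = 124 ≡ 7.
  S = (8, 11, 7) ≠ 0, so r is not a codeword (an error is present).
Step 3: locate the error. For a single error e at position i, S_ℓ = v_i·e·α_i^ℓ, so α_err = S_1/S_0.
  S_0^{−1} = 8^{−1} = 5 (mod 13), so α_err = 11·5 = 55 ≡ 3 = α_4. Error position i = 4.
  Consistency check: S_2/S_1 = 7·6 = 42 ≡ 3 = α_err ✓ (single-error assumption holds).
Step 4: error magnitude e = S_0/v_4 = S_0·∏_{j≠4}(α_4 − α_j) = 8·1 = 8 ≡ 8 (mod 13).
Step 5: correct position 4: c_4 = r_4 − e = 1 − 8 ≡ 6 (mod 13). Hence c = [10, 9, 1, 6, 0].
  Check: interpolating c through the α_i gives m(x) = 5 + 9·x (degree < 2) with m(α_i) = c_i for every i, so c is indeed a codeword.


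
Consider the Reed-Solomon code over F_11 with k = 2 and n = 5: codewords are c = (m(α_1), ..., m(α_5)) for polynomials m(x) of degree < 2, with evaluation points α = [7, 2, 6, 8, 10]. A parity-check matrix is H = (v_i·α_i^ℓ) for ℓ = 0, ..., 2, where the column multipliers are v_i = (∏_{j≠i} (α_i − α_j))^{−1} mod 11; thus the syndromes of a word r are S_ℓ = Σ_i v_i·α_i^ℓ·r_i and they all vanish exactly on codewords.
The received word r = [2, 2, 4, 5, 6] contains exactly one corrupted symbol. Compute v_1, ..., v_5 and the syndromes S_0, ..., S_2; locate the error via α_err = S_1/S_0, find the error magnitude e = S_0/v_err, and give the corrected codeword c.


S = (9, 8, 1), error at position 1, error magnitude e = 3, c = [10, 2, 4, 5, 6].

Step 1: column multipliers v_i = (∏_{j≠i}(α_i − α_j))^{−1} mod 11.
  i = 1 (α = 7): (7−2)(7−6)(7−8)(7−10) = 5·1·(−1)·(−3) = 15 ≡ 4, so v_1 = 4^{−1} = 3 (mod 11).
  i = 2 (α = 2): (2−7)(2−6)(2−8)(2−10) = (−5)·(−4)·(−6)·(−8) = 960 ≡ 3, so v_2 = 3^{−1} = 4 (mod 11).
  i = 3 (α = 6): (6−7)(6−2)(6−8)(6−10) = (−1)·4·(−2)·(−4) = −32 ≡ 1, so v_3 = 1^{−1} = 1 (mod 11).
  i = 4 (α = 8): (8−7)(8−2)(8−6)(8−10) = 1·6·2·(−2) = −24 ≡ 9, so v_4 = 9^{−1} = 5 (mod 11).
  i = 5 (α = 10): (10−7)(10−2)(10−6)(10−8) = 3·8·4·2 = 192 ≡ 5, so v_5 = 5^{−1} = 9 (mod 11).
  v = [3, 4, 1, 5, 9].
Step 2: syndromes of r = [2, 2, 4, 5, 6] (all sums mod 11).
  S_0 = Σ v_i r_i = 3·2 + 4·2 + 1·4 + 5·5 + 9·6 = 97 ≡ 9.
  S_1 = Σ v_i α_i r_i = 3·7·2 + 4·2·2 + 1·6·4 + 5·8·5 + 9·10·6 = 822 ≡ 8.
  α_i^2 mod 11 = [5, 4, 3, 9, 1].
  S_2 = Σ v_i α_i^2 r_i = 3·5·2 + 4·4·2 + 1·3·4 + 5·9·5 + 9·1·6 = 353 ≡ 1.
  S = (9, 8, 1) ≠ 0, so r is not a codeword (an error is present).
Step 3: locate the error. For a single error e at position i, S_ℓ = v_i·e·α_i^ℓ, so α_err = S_1/S_0.
  S_0^{−1} = 9^{−1} = 5 (mod 11), so α_err = 8·5 = 40 ≡ 7 = α_1. Error position i = 1.
  Consistency check: S_2/S_1 = 1·7 = 7 ≡ 7 = α_err ✓ (single-error assumption holds).
Step 4: error magnitude e = S_0/v_1 = S_0·∏_{j≠1}(α_1 − α_j) = 9·4 = 36 ≡ 3 (mod 11).
Step 5: correct position 1: c_1 = r_1 − e = 2 − 3 ≡ 10 (mod 11). Hence c = [10, 2, 4, 5, 6].
  Check: interpolating c through the α_i gives m(x) = 1 + 6·x (degree < 2) with m(α_i) = c_i for every i, so c is indeed a codeword.


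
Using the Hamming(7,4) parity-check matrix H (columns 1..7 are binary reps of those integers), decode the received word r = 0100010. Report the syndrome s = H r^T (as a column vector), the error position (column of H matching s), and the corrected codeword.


s = (1, 0, 0)^T, error position = 4, corrected codeword c = 0101010

Compute s = H r^T mod 2 one row at a time:
  s_1 = 0 + 0 + 1 + 0 = 1 ≡ 1 (mod 2).
  s_2 = 1 + 0 + 1 + 0 = 2 ≡ 0 (mod 2).
  s_3 = 0 + 0 + 0 + 0 = 0 ≡ 0 (mod 2).
s = (1, 0, 0)^T — this equals column 4 of H (binary 100), so error is at position 4.
Correct: flip bit 4 of r = 0100010 to get c = 0101010.


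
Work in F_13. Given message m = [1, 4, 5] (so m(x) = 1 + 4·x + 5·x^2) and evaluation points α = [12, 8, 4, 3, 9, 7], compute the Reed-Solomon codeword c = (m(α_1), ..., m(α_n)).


c = [2, 2, 6, 6, 0, 1]

Message polynomial: m(x) = 1 + 4·x + 5·x^2 (mod 13).
For each evaluation point α_i, compute m(α_i) mod 13:
  α_1 = 12: Horner steps 5 → 12 → 2, so m(12) = 2.
  α_2 = 8: Horner steps 5 → 5 → 2, so m(8) = 2.
  α_3 = 4: Horner steps 5 → 11 → 6, so m(4) = 6.
  α_4 = 3: Horner steps 5 → 6 → 6, so m(3) = 6.
  α_5 = 9: Horner steps 5 → 10 → 0, so m(9) = 0.
  α_6 = 7: Horner steps 5 → 0 → 1, so m(7) = 1.
Codeword c = [2, 2, 6, 6, 0, 1] ∈ F_13^6.


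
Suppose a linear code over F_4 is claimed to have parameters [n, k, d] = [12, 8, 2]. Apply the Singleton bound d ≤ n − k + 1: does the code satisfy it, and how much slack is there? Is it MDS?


Singleton RHS = n − k + 1 = 5, slack = 3, bound satisfied, not MDS.

Singleton bound: d ≤ n − k + 1.
Here n = 12, k = 8, so n − k + 1 = 5.
Given d = 2, check d ≤ 5: YES.
Slack = (n − k + 1) − d = 3.
The code is NOT MDS (slack = 3 > 0).
Description: the claimed parameters are [12, 8, 2]_4; such a code would be non-MDS.


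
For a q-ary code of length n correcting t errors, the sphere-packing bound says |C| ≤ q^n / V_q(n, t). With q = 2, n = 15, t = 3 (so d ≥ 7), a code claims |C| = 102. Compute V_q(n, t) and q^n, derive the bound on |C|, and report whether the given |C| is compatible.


V_q(n, t) = 576, q^n = 32768, Hamming bound = 56, |C| = 102 > bound (violated).

Step 1: Compute V_q(n, t) = Σ_{j=0}^3 C(n, j) (q−1)^j.
  j = 0: C(15,0)·(1)^0 = 1·1 = 1.
  j = 1: C(15,1)·(1)^1 = 15·1 = 15.
  j = 2: C(15,2)·(1)^2 = 105·1 = 105.
  j = 3: C(15,3)·(1)^3 = 455·1 = 455.
  V_q(n, t) = 1 + 15 + 105 + 455 = 576.
Step 2: q^n = 2^15 = 32768.
Step 3: Hamming bound ⌊q^n / V_q(n,t)⌋ = ⌊32768/576⌋ = 56.
Step 4: Compare |C| = 102 to 56: violated.
The claimed |C| lies above the Hamming bound, so no 2-ary code of length 15 with d ≥ 7 can have 102 codewords.


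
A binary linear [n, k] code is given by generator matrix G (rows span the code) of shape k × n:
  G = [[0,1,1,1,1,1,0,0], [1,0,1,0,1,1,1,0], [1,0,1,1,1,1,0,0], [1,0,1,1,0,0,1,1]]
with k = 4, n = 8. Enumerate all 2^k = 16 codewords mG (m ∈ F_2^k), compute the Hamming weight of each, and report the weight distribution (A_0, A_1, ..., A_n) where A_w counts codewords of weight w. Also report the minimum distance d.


Weight distribution: A_0 = 1, A_2 = 2, A_3 = 2, A_4 = 3, A_5 = 6, A_6 = 2. Minimum distance d = 2.

Enumerate all 2^4 = 16 messages m ∈ F_2^4.
For each, compute codeword c = mG in F_2^8, then tally its weight.
  m = 0000 → c = 00000000, weight = 0.
  m = 1000 → c = 01111100, weight = 5.
  m = 0100 → c = 10101110, weight = 5.
  m = 1100 → c = 11010010, weight = 4.
  m = 0010 → c = 10111100, weight = 5.
  m = 1010 → c = 11000000, weight = 2.
  m = 0110 → c = 00010010, weight = 2.
  m = 1110 → c = 01101110, weight = 5.
  m = 0001 → c = 10110011, weight = 5.
  m = 1001 → c = 11001111, weight = 6.
  m = 0101 → c = 00011101, weight = 4.
  m = 1101 → c = 01100001, weight = 3.
  m = 0011 → c = 00001111, weight = 4.
  m = 1011 → c = 01110011, weight = 5.
  m = 0111 → c = 10100001, weight = 3.
  m = 1111 → c = 11011101, weight = 6.
Tally weights:
  weight 0: 1 codewords.
  weight 2: 2 codewords.
  weight 3: 2 codewords.
  weight 4: 3 codewords.
  weight 5: 6 codewords.
  weight 6: 2 codewords.
Minimum distance d = smallest w > 0 with A_w > 0 = 2.
Sanity: Σ A_w = 16 = 2^4 = 16 ✓.


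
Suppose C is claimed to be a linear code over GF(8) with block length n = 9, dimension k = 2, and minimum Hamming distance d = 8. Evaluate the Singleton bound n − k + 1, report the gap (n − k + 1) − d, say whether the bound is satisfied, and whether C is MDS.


Singleton RHS = n − k + 1 = 8, slack = 0, bound satisfied, MDS.

Singleton bound: d ≤ n − k + 1.
Here n = 9, k = 2, so n − k + 1 = 8.
Given d = 8, check d ≤ 8: YES.
Slack = (n − k + 1) − d = 0.
The code is MDS (slack = 0).
Description: the claimed parameters are [9, 2, 8]_8; such a code would be MDS (meets Singleton bound).


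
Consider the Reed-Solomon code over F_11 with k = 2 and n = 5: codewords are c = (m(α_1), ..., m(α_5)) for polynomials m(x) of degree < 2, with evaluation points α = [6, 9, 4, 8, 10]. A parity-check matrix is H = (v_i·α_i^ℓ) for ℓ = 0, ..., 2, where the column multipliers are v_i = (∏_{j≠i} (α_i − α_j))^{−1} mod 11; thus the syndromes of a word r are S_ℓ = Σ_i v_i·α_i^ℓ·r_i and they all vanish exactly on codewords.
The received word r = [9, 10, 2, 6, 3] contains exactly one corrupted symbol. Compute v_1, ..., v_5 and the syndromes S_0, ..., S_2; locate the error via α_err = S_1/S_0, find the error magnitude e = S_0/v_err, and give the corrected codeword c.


S = (5, 9, 3), error at position 3, error magnitude e = 1, c = [9, 10, 1, 6, 3].

Step 1: column multipliers v_i = (∏_{j≠i}(α_i − α_j))^{−1} mod 11.
  i = 1 (α = 6): (6−9)(6−4)(6−8)(6−10) = (−3)·2·(−2)·(−4) = −48 ≡ 7, so v_1 = 7^{−1} = 8 (mod 11).
  i = 2 (α = 9): (9−6)(9−4)(9−8)(9−10) = 3·5·1·(−1) = −15 ≡ 7, so v_2 = 7^{−1} = 8 (mod 11).
  i = 3 (α = 4): (4−6)(4−9)(4−8)(4−10) = (−2)·(−5)·(−4)·(−6) = 240 ≡ 9, so v_3 = 9^{−1} = 5 (mod 11).
  i = 4 (α = 8): (8−6)(8−9)(8−4)(8−10) = 2·(−1)·4·(−2) = 16 ≡ 5, so v_4 = 5^{−1} = 9 (mod 11).
  i = 5 (α = 10): (10−6)(10−9)(10−4)(10−8) = 4·1·6·2 = 48 ≡ 4, so v_5 = 4^{−1} = 3 (mod 11).
  v = [8, 8, 5, 9, 3].
Step 2: syndromes of r = [9, 10, 2, 6, 3] (all sums mod 11).
  S_0 = Σ v_i r_i = 8·9 + 8·10 + 5·2 + 9·6 + 3·3 = 225 ≡ 5.
  S_1 = Σ v_i α_i r_i = 8·6·9 + 8·9·10 + 5·4·2 + 9·8·6 + 3·10·3 = 1714 ≡ 9.
  α_i^2 mod 11 = [3, 4, 5, 9, 1].
  S_2 = Σ v_i α_i^2 r_i = 8·3·9 + 8·4·10 + 5·5·2 + 9·9·6 + 3·1·3 = 1081 ≡ 3.
  S = (5, 9, 3) ≠ 0, so r is not a codeword (an error is present).
Step 3: locate the error. For a single error e at position i, S_ℓ = v_i·e·α_i^ℓ, so α_err = S_1/S_0.
  S_0^{−1} = 5^{−1} = 9 (mod 11), so α_err = 9·9 = 81 ≡ 4 = α_3. Error position i = 3.
  Consistency check: S_2/S_1 = 3·5 = 15 ≡ 4 = α_err ✓ (single-error assumption holds).
Step 4: error magnitude e = S_0/v_3 = S_0·∏_{j≠3}(α_3 − α_j) = 5·9 = 45 ≡ 1 (mod 11).
Step 5: correct position 3: c_3 = r_3 − e = 2 − 1 ≡ 1 (mod 11). Hence c = [9, 10, 1, 6, 3].
  Check: interpolating c through the α_i gives m(x) = 7 + 4·x (degree < 2) with m(α_i) = c_i for every i, so c is indeed a codeword.


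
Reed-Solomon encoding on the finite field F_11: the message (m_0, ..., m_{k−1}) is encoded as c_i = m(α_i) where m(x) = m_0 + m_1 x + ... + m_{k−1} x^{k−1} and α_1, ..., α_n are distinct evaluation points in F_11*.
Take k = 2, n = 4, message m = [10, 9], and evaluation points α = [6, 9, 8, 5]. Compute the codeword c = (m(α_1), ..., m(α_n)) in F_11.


c = [9, 3, 5, 0]

Message polynomial: m(x) = 10 + 9·x (mod 11).
For each evaluation point α_i, compute m(α_i) mod 11:
  α_1 = 6: Horner steps 9 → 9, so m(6) = 9.
  α_2 = 9: Horner steps 9 → 3, so m(9) = 3.
  α_3 = 8: Horner steps 9 → 5, so m(8) = 5.
  α_4 = 5: Horner steps 9 → 0, so m(5) = 0.
Codeword c = [9, 3, 5, 0] ∈ F_11^4.


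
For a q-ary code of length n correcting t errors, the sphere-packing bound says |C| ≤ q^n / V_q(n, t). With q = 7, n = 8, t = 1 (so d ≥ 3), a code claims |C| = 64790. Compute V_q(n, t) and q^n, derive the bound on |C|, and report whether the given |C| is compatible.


V_q(n, t) = 49, q^n = 5764801, Hamming bound = 117649, |C| = 64790 ≤ bound (satisfied).

Step 1: Compute V_q(n, t) = Σ_{j=0}^1 C(n, j) (q−1)^j.
  j = 0: C(8,0)·(6)^0 = 1·1 = 1.
  j = 1: C(8,1)·(6)^1 = 8·6 = 48.
  V_q(n, t) = 1 + 48 = 49.
Step 2: q^n = 7^8 = 5764801.
Step 3: Hamming bound ⌊q^n / V_q(n,t)⌋ = ⌊5764801/49⌋ = 117649.
Step 4: Compare |C| = 64790 to 117649: satisfied.
The claimed |C| lies below the Hamming bound.


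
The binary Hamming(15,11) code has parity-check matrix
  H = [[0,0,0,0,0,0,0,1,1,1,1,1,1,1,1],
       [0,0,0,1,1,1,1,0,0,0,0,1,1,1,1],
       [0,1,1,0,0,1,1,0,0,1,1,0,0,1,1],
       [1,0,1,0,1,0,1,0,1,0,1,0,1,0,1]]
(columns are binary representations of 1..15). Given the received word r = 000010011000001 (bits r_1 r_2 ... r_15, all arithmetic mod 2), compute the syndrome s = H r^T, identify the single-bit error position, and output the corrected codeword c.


s = (1, 0, 1, 1)^T, error position = 11, corrected codeword c = 000010011010001

Compute s = H r^T mod 2 one row at a time:
  s_1 = 1 + 1 + 0 + 0 + 0 + 0 + 0 + 1 = 3 ≡ 1 (mod 2).
  s_2 = 0 + 1 + 0 + 0 + 0 + 0 + 0 + 1 = 2 ≡ 0 (mod 2).
  s_3 = 0 + 0 + 0 + 0 + 0 + 0 + 0 + 1 = 1 ≡ 1 (mod 2).
  s_4 = 0 + 0 + 1 + 0 + 1 + 0 + 0 + 1 = 3 ≡ 1 (mod 2).
s = (1, 0, 1, 1)^T — this equals column 11 of H (binary 1011), so error is at position 11.
Correct: flip bit 11 of r = 000010011000001 to get c = 000010011010001.


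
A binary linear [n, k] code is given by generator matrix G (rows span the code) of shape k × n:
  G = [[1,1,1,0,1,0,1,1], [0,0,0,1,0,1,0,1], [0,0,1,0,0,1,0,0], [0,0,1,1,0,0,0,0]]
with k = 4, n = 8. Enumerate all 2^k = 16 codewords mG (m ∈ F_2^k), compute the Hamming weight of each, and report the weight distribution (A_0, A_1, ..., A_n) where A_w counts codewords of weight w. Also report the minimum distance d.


Weight distribution: A_0 = 1, A_1 = 1, A_2 = 3, A_3 = 3, A_5 = 3, A_6 = 3, A_7 = 1, A_8 = 1. Minimum distance d = 1.

Enumerate all 2^4 = 16 messages m ∈ F_2^4.
For each, compute codeword c = mG in F_2^8, then tally its weight.
  m = 0000 → c = 00000000, weight = 0.
  m = 1000 → c = 11101011, weight = 6.
  m = 0100 → c = 00010101, weight = 3.
  m = 1100 → c = 11111110, weight = 7.
  m = 0010 → c = 00100100, weight = 2.
  m = 1010 → c = 11001111, weight = 6.
  m = 0110 → c = 00110001, weight = 3.
  m = 1110 → c = 11011010, weight = 5.
  m = 0001 → c = 00110000, weight = 2.
  m = 1001 → c = 11011011, weight = 6.
  m = 0101 → c = 00100101, weight = 3.
  m = 1101 → c = 11001110, weight = 5.
  m = 0011 → c = 00010100, weight = 2.
  m = 1011 → c = 11111111, weight = 8.
  m = 0111 → c = 00000001, weight = 1.
  m = 1111 → c = 11101010, weight = 5.
Tally weights:
  weight 0: 1 codewords.
  weight 1: 1 codewords.
  weight 2: 3 codewords.
  weight 3: 3 codewords.
  weight 5: 3 codewords.
  weight 6: 3 codewords.
  weight 7: 1 codewords.
  weight 8: 1 codewords.
Minimum distance d = smallest w > 0 with A_w > 0 = 1.
Sanity: Σ A_w = 16 = 2^4 = 16 ✓.


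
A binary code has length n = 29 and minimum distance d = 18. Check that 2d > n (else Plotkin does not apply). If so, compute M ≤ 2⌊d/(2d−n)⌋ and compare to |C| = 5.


Plotkin bound M ≤ 4; given |C| = 5 > bound (violated).

Check applicability: 2d = 36, n = 29.
2d − n = 7 > 0, so Plotkin applies.
Compute d/(2d−n) = 18/7 ≈ 2.5714.
⌊d/(2d−n)⌋ = 2.
Plotkin bound: M ≤ 2·2 = 4.
Given |C| = 5, check: VIOLATED.
This |C| is above the Plotkin bound, so no binary code with n = 29, d = 18 and 5 codewords exists.


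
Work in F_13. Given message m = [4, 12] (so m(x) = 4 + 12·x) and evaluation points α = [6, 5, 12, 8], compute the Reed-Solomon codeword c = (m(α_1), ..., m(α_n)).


c = [11, 12, 5, 9]

Message polynomial: m(x) = 4 + 12·x (mod 13).
For each evaluation point α_i, compute m(α_i) mod 13:
  α_1 = 6: Horner steps 12 → 11, so m(6) = 11.
  α_2 = 5: Horner steps 12 → 12, so m(5) = 12.
  α_3 = 12: Horner steps 12 → 5, so m(12) = 5.
  α_4 = 8: Horner steps 12 → 9, so m(8) = 9.
Codeword c = [11, 12, 5, 9] ∈ F_13^4.


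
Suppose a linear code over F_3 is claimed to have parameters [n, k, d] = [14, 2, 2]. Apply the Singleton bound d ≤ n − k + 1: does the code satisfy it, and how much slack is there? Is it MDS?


Singleton RHS = n − k + 1 = 13, slack = 11, bound satisfied, not MDS.

Singleton bound: d ≤ n − k + 1.
Here n = 14, k = 2, so n − k + 1 = 13.
Given d = 2, check d ≤ 13: YES.
Slack = (n − k + 1) − d = 11.
The code is NOT MDS (slack = 11 > 0).
Description: the claimed parameters are [14, 2, 2]_3; such a code would be non-MDS.


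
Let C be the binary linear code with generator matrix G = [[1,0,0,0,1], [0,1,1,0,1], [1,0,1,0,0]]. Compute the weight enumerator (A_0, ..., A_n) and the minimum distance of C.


Weight distribution: A_0 = 1, A_1 = 1, A_2 = 3, A_3 = 3. Minimum distance d = 1.

Enumerate all 2^3 = 8 messages m ∈ F_2^3.
For each, compute codeword c = mG in F_2^5, then tally its weight.
  m = 000 → c = 00000, weight = 0.
  m = 100 → c = 10001, weight = 2.
  m = 010 → c = 01101, weight = 3.
  m = 110 → c = 11100, weight = 3.
  m = 001 → c = 10100, weight = 2.
  m = 101 → c = 00101, weight = 2.
  m = 011 → c = 11001, weight = 3.
  m = 111 → c = 01000, weight = 1.
Tally weights:
  weight 0: 1 codewords.
  weight 1: 1 codewords.
  weight 2: 3 codewords.
  weight 3: 3 codewords.
Minimum distance d = smallest w > 0 with A_w > 0 = 1.
Sanity: Σ A_w = 8 = 2^3 = 8 ✓.


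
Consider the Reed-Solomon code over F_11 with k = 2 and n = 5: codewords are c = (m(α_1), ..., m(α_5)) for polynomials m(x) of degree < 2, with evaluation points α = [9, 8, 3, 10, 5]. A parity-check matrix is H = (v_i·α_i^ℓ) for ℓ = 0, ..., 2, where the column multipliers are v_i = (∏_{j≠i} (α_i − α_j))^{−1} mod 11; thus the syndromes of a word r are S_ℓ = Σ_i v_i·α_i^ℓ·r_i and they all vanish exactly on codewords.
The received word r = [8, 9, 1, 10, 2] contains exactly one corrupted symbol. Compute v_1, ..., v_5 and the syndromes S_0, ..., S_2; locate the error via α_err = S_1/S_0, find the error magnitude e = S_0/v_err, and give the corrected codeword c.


S = (9, 4, 3), error at position 1, error magnitude e = 4, c = [4, 9, 1, 10, 2].

Step 1: column multipliers v_i = (∏_{j≠i}(α_i − α_j))^{−1} mod 11.
  i = 1 (α = 9): (9−8)(9−3)(9−10)(9−5) = 1·6·(−1)·4 = −24 ≡ 9, so v_1 = 9^{−1} = 5 (mod 11).
  i = 2 (α = 8): (8−9)(8−3)(8−10)(8−5) = (−1)·5·(−2)·3 = 30 ≡ 8, so v_2 = 8^{−1} = 7 (mod 11).
  i = 3 (α = 3): (3−9)(3−8)(3−10)(3−5) = (−6)·(−5)·(−7)·(−2) = 420 ≡ 2, so v_3 = 2^{−1} = 6 (mod 11).
  i = 4 (α = 10): (10−9)(10−8)(10−3)(10−5) = 1·2·7·5 = 70 ≡ 4, so v_4 = 4^{−1} = 3 (mod 11).
  i = 5 (α = 5): (5−9)(5−8)(5−3)(5−10) = (−4)·(−3)·2·(−5) = −120 ≡ 1, so v_5 = 1^{−1} = 1 (mod 11).
  v = [5, 7, 6, 3, 1].
Step 2: syndromes of r = [8, 9, 1, 10, 2] (all sums mod 11).
  S_0 = Σ v_i r_i = 5·8 + 7·9 + 6·1 + 3·10 + 1·2 = 141 ≡ 9.
  S_1 = Σ v_i α_i r_i = 5·9·8 + 7·8·9 + 6·3·1 + 3·10·10 + 1·5·2 = 1192 ≡ 4.
  α_i^2 mod 11 = [4, 9, 9, 1, 3].
  S_2 = Σ v_i α_i^2 r_i = 5·4·8 + 7·9·9 + 6·9·1 + 3·1·10 + 1·3·2 = 817 ≡ 3.
  S = (9, 4, 3) ≠ 0, so r is not a codeword (an error is present).
Step 3: locate the error. For a single error e at position i, S_ℓ = v_i·e·α_i^ℓ, so α_err = S_1/S_0.
  S_0^{−1} = 9^{−1} = 5 (mod 11), so α_err = 4·5 = 20 ≡ 9 = α_1. Error position i = 1.
  Consistency check: S_2/S_1 = 3·3 = 9 ≡ 9 = α_err ✓ (single-error assumption holds).
Step 4: error magnitude e = S_0/v_1 = S_0·∏_{j≠1}(α_1 − α_j) = 9·9 = 81 ≡ 4 (mod 11).
Step 5: correct position 1: c_1 = r_1 − e = 8 − 4 ≡ 4 (mod 11). Hence c = [4, 9, 1, 10, 2].
  Check: interpolating c through the α_i gives m(x) = 5 + 6·x (degree < 2) with m(α_i) = c_i for every i, so c is indeed a codeword.
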